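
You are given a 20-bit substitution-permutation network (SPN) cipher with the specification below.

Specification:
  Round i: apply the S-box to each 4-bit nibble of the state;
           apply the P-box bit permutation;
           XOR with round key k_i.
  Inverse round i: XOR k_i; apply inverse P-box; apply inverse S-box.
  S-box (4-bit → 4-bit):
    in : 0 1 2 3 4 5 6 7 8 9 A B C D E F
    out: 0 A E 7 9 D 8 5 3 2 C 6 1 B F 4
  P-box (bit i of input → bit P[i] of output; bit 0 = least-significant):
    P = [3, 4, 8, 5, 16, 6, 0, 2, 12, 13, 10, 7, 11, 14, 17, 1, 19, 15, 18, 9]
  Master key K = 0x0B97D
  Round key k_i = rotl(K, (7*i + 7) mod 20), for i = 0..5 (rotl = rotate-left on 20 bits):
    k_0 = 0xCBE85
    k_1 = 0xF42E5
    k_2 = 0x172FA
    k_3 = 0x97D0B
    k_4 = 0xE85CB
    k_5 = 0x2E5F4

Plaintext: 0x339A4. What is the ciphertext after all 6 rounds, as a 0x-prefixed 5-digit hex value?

0xFF7FC

s_0 = plaintext = 0x339A4
s_1 = Round(s_0, k_0) = 0x256A8
s_2 = Round(s_1, k_1) = 0x9C87A
s_3 = Round(s_2, k_2) = 0x0CBDB
s_4 = Round(s_3, k_3) = 0x8505F
s_5 = Round(s_4, k_4) = 0x50CCC
s_6 = Round(s_5, k_5) = 0xFF7FC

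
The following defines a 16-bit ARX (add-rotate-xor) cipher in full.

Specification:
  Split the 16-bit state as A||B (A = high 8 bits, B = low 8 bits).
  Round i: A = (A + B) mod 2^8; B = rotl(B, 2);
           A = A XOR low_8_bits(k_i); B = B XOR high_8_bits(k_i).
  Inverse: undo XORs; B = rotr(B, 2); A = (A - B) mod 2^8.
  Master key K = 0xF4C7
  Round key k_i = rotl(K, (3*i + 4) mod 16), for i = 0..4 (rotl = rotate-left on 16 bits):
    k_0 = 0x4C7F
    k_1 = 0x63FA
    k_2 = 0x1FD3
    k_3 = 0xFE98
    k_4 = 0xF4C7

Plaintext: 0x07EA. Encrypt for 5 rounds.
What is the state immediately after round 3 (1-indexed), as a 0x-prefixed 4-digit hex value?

s_0 = plaintext = 0x07EA
s_1 = Round(s_0, k_0) = 0x8EE7
s_2 = Round(s_1, k_1) = 0x8FFC
s_3 = Round(s_2, k_2) = 0x58EC
s_4 = Round(s_3, k_3) = 0xDC4D
s_5 = Round(s_4, k_4) = 0xEEC1

0x58EC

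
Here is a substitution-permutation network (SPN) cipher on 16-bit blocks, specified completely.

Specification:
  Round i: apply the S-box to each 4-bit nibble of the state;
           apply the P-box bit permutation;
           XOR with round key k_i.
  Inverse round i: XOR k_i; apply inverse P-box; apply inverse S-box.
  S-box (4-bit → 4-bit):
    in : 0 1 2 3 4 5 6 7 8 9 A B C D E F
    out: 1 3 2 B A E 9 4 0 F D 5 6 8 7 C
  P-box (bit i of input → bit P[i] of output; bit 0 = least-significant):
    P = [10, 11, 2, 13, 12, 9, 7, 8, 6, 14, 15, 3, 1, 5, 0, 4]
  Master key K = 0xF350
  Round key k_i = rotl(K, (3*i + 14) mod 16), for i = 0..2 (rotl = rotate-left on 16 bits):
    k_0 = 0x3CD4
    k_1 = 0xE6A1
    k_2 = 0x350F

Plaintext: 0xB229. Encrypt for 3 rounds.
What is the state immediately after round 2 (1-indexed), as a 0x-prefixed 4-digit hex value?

s_0 = plaintext = 0xB229
s_1 = Round(s_0, k_0) = 0x52D3
s_2 = Round(s_1, k_1) = 0x8B90
s_3 = Round(s_2, k_2) = 0xA2CF

0x8B90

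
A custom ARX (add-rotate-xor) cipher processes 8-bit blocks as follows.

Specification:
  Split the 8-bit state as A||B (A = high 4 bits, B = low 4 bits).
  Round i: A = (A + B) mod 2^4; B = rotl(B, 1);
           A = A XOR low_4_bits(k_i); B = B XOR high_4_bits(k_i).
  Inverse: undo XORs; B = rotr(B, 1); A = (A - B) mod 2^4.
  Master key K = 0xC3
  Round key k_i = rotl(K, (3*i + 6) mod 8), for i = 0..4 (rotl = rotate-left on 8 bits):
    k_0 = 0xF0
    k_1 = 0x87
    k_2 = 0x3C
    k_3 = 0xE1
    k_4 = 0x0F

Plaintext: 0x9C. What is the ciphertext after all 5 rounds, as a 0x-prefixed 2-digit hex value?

s_0 = plaintext = 0x9C
s_1 = Round(s_0, k_0) = 0x56
s_2 = Round(s_1, k_1) = 0xC4
s_3 = Round(s_2, k_2) = 0xCB
s_4 = Round(s_3, k_3) = 0x69
s_5 = Round(s_4, k_4) = 0x03

0x03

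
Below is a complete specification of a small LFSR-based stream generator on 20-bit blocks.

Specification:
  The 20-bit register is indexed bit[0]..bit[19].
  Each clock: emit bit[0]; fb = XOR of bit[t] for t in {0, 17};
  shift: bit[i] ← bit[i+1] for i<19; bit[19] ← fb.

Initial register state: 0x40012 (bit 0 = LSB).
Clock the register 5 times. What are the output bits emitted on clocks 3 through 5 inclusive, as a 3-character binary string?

001

reg_0 = 0x40012
clock 1: out=0, reg = 0x20009
clock 2: out=1, reg = 0x10004
clock 3: out=0, reg = 0x08002
clock 4: out=0, reg = 0x04001
clock 5: out=1, reg = 0x82000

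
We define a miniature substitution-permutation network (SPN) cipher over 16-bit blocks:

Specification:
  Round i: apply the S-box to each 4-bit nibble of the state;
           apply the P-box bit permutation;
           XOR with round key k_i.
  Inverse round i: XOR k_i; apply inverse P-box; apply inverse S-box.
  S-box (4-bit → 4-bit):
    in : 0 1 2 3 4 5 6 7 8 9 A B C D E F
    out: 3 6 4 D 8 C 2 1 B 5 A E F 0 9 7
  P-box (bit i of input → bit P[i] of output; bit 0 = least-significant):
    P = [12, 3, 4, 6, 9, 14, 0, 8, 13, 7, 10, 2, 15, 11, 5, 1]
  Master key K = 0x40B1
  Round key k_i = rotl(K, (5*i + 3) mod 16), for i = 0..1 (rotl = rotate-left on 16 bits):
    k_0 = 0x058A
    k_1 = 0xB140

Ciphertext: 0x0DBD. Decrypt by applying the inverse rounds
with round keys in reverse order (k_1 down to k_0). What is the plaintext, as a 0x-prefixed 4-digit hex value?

s_0 = ciphertext = 0x0DBD
s_1 = InvRound(s_0, k_1) = 0xFC2C
s_2 = InvRound(s_1, k_0) = 0xC8A7

0xC8A7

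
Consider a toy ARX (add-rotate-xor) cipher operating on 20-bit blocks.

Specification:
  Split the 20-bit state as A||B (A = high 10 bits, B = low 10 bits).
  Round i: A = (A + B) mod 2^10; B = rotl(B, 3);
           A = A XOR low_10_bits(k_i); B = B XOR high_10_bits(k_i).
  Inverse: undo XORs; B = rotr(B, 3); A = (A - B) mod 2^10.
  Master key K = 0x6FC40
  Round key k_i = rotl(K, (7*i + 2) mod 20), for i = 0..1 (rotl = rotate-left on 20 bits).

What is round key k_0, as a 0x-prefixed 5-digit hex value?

K = 0x6FC40
k_0 = rotl(K, (7*0+2) mod 20) = rotl(K, 2) = 0xBF101

0xBF101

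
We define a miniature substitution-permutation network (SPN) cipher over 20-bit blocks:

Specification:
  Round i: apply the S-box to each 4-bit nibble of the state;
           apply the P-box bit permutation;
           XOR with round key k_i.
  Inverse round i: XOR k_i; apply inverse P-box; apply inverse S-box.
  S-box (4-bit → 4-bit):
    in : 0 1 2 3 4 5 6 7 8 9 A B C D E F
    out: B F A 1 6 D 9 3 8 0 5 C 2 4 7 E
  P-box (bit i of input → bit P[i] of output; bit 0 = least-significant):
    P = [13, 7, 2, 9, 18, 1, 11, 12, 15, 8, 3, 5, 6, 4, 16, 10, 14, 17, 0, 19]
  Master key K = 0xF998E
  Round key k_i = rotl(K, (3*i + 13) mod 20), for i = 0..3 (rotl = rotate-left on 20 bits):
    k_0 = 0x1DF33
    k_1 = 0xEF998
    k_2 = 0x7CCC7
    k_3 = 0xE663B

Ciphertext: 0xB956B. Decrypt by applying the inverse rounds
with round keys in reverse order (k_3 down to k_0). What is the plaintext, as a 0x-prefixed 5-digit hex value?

0x43664

s_0 = ciphertext = 0xB956B
s_1 = InvRound(s_0, k_3) = 0x3E766
s_2 = InvRound(s_1, k_2) = 0xD92A0
s_3 = InvRound(s_2, k_1) = 0x74FD6
s_4 = InvRound(s_3, k_0) = 0x43664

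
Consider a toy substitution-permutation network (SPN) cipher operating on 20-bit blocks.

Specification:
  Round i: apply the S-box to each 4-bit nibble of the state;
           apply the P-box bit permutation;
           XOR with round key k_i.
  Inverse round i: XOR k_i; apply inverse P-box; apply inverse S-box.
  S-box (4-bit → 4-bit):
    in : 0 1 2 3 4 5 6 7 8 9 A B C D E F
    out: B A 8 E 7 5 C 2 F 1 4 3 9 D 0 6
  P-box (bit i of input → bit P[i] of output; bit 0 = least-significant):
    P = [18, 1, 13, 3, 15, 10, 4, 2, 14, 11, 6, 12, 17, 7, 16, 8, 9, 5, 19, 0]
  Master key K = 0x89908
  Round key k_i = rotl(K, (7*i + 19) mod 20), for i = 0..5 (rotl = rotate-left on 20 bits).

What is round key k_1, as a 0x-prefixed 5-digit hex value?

0x64222

K = 0x89908
k_0 = rotl(K, (7*0+19) mod 20) = rotl(K, 19) = 0x44C84
k_1 = rotl(K, (7*1+19) mod 20) = rotl(K, 6) = 0x64222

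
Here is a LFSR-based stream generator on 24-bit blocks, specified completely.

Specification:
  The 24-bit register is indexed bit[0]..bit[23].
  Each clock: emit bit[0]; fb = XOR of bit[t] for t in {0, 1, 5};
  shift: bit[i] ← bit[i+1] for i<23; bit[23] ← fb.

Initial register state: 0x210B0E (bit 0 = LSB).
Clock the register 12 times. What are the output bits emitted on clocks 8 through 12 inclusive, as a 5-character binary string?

reg_0 = 0x210B0E
clock 1: out=0, reg = 0x908587
clock 2: out=1, reg = 0x4842C3
clock 3: out=1, reg = 0x242161
clock 4: out=1, reg = 0x1210B0
clock 5: out=0, reg = 0x890858
clock 6: out=0, reg = 0x44842C
clock 7: out=0, reg = 0xA24216
clock 8: out=0, reg = 0xD1210B
clock 9: out=1, reg = 0x689085
clock 10: out=1, reg = 0xB44842
clock 11: out=0, reg = 0xDA2421
clock 12: out=1, reg = 0x6D1210

01101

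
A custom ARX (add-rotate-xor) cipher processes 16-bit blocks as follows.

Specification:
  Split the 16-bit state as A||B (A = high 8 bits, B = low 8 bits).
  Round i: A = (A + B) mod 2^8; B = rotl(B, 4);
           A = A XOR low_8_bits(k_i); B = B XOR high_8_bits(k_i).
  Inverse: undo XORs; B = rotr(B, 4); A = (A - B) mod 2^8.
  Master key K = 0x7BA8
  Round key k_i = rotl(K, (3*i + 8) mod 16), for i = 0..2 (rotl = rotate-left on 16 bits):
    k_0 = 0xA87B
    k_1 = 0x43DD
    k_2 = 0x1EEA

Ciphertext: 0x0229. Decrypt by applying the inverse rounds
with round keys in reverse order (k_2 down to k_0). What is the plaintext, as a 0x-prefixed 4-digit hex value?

s_0 = ciphertext = 0x0229
s_1 = InvRound(s_0, k_2) = 0x7573
s_2 = InvRound(s_1, k_1) = 0xA503
s_3 = InvRound(s_2, k_0) = 0x24BA

0x24BA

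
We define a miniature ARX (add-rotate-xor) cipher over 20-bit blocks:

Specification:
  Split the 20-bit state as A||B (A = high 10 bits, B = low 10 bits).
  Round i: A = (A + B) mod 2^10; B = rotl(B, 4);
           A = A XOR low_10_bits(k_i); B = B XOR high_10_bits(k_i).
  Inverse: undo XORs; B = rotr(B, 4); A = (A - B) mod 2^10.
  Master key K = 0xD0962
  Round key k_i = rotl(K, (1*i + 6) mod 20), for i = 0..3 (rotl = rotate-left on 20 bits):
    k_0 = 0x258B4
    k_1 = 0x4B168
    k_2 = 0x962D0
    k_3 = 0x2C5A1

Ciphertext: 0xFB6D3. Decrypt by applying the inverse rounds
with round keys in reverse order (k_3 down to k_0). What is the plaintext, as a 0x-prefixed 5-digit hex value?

0x7B387

s_0 = ciphertext = 0xFB6D3
s_1 = InvRound(s_0, k_3) = 0x698A6
s_2 = InvRound(s_1, k_2) = 0xF1FAF
s_3 = InvRound(s_2, k_1) = 0x71CE8
s_4 = InvRound(s_3, k_0) = 0x7B387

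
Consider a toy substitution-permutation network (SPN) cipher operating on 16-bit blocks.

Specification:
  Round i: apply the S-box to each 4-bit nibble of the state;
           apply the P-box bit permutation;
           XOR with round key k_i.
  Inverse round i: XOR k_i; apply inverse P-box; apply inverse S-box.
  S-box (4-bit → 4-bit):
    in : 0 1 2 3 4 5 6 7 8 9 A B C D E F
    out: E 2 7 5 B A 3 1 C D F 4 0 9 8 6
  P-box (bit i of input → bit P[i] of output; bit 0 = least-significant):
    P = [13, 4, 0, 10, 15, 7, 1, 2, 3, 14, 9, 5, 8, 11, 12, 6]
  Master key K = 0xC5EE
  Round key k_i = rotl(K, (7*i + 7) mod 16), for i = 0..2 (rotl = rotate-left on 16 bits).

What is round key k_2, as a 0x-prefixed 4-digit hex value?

0xBDD8

K = 0xC5EE
k_0 = rotl(K, (7*0+7) mod 16) = rotl(K, 7) = 0xF762
k_1 = rotl(K, (7*1+7) mod 16) = rotl(K, 14) = 0xB17B
k_2 = rotl(K, (7*2+7) mod 16) = rotl(K, 5) = 0xBDD8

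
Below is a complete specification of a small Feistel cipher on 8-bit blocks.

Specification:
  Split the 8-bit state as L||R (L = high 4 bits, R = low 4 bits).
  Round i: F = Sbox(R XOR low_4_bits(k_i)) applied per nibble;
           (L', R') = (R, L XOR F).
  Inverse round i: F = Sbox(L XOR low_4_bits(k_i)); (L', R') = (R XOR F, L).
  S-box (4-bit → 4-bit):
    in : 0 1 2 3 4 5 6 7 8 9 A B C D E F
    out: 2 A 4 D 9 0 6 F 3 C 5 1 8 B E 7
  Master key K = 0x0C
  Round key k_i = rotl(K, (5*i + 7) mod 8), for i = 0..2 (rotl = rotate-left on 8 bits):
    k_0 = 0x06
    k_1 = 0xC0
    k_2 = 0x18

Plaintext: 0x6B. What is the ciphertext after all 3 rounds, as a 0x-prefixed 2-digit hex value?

0x0E

s_0 = plaintext = 0x6B
s_1 = Round(s_0, k_0) = 0xBD
s_2 = Round(s_1, k_1) = 0xD0
s_3 = Round(s_2, k_2) = 0x0E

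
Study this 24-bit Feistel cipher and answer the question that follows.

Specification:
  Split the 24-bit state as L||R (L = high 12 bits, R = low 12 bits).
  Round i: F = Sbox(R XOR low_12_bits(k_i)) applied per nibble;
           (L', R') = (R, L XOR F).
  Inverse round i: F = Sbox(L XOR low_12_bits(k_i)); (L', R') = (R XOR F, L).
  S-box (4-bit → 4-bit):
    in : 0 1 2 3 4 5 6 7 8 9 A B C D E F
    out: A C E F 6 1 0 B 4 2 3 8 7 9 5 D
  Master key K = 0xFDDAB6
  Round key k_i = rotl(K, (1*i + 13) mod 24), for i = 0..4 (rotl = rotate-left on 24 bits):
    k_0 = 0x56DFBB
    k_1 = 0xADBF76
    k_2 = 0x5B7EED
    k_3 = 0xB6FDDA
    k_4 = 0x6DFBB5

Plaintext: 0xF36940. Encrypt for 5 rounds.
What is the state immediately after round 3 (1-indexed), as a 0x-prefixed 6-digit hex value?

0x3646AC

s_0 = plaintext = 0xF36940
s_1 = Round(s_0, k_0) = 0x940FEE
s_2 = Round(s_1, k_1) = 0xFEE364
s_3 = Round(s_2, k_2) = 0x3646AC
s_4 = Round(s_3, k_3) = 0x6ACBD4
s_5 = Round(s_4, k_4) = 0xBD4CA0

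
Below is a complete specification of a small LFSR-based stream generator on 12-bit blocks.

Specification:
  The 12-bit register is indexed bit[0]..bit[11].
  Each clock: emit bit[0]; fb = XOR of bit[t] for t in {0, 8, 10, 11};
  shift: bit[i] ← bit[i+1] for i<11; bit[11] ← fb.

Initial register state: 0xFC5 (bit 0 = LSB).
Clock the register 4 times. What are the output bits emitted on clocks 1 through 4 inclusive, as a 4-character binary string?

reg_0 = 0xFC5
clock 1: out=1, reg = 0x7E2
clock 2: out=0, reg = 0x3F1
clock 3: out=1, reg = 0x1F8
clock 4: out=0, reg = 0x8FC

1010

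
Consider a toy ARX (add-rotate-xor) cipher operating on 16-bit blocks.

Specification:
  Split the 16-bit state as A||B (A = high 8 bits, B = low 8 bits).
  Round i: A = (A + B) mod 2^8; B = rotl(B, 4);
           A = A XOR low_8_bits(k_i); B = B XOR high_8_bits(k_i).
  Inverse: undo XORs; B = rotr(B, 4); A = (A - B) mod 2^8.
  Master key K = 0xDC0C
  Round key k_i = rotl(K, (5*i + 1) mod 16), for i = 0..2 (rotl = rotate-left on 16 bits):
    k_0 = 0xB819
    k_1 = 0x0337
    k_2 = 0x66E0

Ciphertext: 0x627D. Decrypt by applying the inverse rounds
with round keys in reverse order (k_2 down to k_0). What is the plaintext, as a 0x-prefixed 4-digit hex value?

0x6939

s_0 = ciphertext = 0x627D
s_1 = InvRound(s_0, k_2) = 0xD1B1
s_2 = InvRound(s_1, k_1) = 0xBB2B
s_3 = InvRound(s_2, k_0) = 0x6939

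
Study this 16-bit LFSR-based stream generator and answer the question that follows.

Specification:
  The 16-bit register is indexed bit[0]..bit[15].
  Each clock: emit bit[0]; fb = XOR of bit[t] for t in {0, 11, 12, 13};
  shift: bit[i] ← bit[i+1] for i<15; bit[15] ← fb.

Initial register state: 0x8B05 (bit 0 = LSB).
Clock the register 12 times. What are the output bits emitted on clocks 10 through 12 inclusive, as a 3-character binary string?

101

reg_0 = 0x8B05
clock 1: out=1, reg = 0x4582
clock 2: out=0, reg = 0x22C1
clock 3: out=1, reg = 0x1160
clock 4: out=0, reg = 0x88B0
clock 5: out=0, reg = 0xC458
clock 6: out=0, reg = 0x622C
clock 7: out=0, reg = 0xB116
clock 8: out=0, reg = 0x588B
clock 9: out=1, reg = 0xAC45
clock 10: out=1, reg = 0xD622
clock 11: out=0, reg = 0xEB11
clock 12: out=1, reg = 0xF588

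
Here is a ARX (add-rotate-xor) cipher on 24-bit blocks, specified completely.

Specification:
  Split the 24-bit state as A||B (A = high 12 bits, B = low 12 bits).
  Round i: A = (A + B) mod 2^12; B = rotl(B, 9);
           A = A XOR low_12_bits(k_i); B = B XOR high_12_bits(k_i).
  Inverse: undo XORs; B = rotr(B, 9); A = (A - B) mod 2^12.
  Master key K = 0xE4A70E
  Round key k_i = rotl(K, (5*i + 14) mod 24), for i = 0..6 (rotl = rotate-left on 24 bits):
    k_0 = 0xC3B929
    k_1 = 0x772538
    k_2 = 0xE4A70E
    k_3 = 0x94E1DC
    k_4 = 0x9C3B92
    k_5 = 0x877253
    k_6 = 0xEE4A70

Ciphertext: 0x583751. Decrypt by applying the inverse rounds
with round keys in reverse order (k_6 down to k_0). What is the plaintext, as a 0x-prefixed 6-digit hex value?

s_0 = ciphertext = 0x583751
s_1 = InvRound(s_0, k_6) = 0x247DAC
s_2 = InvRound(s_1, k_5) = 0x13AEDA
s_3 = InvRound(s_2, k_4) = 0x1DD8CB
s_4 = InvRound(s_3, k_3) = 0x3D9C28
s_5 = InvRound(s_4, k_2) = 0x1C6311
s_6 = InvRound(s_5, k_1) = 0x1E431A
s_7 = InvRound(s_6, k_0) = 0xFBE90F

0xFBE90F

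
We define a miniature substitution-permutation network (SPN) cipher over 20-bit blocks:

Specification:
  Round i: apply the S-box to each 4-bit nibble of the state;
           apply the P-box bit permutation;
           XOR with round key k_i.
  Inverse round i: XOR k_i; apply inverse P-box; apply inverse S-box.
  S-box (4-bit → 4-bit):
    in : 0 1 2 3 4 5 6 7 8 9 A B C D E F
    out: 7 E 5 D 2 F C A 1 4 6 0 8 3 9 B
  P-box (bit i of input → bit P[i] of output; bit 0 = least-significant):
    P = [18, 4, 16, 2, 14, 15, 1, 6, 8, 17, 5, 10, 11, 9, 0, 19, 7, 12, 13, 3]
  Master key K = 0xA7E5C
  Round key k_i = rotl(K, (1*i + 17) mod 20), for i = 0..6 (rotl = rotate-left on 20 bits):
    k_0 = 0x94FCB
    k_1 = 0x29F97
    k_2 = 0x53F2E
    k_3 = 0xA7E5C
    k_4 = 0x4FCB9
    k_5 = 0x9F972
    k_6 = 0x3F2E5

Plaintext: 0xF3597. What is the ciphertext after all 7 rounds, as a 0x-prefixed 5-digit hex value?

0xBA6DB

s_0 = plaintext = 0xF3597
s_1 = Round(s_0, k_0) = 0x35274
s_2 = Round(s_1, k_1) = 0xA346E
s_3 = Round(s_2, k_2) = 0xB0769
s_4 = Round(s_3, k_3) = 0x9701F
s_5 = Round(s_4, k_4) = 0xA5FCF
s_6 = Round(s_5, k_5) = 0x7C627
s_7 = Round(s_6, k_6) = 0xBA6DB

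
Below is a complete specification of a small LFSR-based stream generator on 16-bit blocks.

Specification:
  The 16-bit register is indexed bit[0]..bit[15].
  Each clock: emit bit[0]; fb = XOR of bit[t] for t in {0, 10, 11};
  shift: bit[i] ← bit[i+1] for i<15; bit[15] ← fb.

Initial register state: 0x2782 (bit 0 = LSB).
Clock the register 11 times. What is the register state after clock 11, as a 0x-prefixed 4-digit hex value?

reg_0 = 0x2782
clock 1: out=0, reg = 0x93C1
clock 2: out=1, reg = 0xC9E0
clock 3: out=0, reg = 0xE4F0
clock 4: out=0, reg = 0xF278
clock 5: out=0, reg = 0x793C
clock 6: out=0, reg = 0xBC9E
clock 7: out=0, reg = 0x5E4F
clock 8: out=1, reg = 0xAF27
clock 9: out=1, reg = 0xD793
clock 10: out=1, reg = 0x6BC9
clock 11: out=1, reg = 0x35E4

0x35E4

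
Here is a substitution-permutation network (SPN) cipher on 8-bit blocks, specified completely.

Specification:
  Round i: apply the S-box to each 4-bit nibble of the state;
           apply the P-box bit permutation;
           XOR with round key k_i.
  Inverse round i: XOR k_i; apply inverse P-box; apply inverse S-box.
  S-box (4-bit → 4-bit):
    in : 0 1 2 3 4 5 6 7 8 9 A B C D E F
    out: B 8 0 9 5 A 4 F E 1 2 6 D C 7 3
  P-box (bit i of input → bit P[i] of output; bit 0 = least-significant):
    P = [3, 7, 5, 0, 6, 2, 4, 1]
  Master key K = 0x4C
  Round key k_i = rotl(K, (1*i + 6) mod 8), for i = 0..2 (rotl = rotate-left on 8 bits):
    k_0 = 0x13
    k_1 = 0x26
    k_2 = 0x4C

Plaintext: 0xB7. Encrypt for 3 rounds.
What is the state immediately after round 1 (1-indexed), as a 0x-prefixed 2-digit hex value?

s_0 = plaintext = 0xB7
s_1 = Round(s_0, k_0) = 0xAE
s_2 = Round(s_1, k_1) = 0x8A
s_3 = Round(s_2, k_2) = 0xDA

0xAE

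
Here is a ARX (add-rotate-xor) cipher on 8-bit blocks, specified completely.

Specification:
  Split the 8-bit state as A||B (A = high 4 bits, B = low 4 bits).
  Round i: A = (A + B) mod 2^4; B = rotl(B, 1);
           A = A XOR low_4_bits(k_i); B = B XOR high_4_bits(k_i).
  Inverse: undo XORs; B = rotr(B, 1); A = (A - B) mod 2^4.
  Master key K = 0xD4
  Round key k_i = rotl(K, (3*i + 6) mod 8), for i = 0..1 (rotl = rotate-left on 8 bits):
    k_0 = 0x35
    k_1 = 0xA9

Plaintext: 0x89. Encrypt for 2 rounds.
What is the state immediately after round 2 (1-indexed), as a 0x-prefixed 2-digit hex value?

s_0 = plaintext = 0x89
s_1 = Round(s_0, k_0) = 0x40
s_2 = Round(s_1, k_1) = 0xDA

0xDA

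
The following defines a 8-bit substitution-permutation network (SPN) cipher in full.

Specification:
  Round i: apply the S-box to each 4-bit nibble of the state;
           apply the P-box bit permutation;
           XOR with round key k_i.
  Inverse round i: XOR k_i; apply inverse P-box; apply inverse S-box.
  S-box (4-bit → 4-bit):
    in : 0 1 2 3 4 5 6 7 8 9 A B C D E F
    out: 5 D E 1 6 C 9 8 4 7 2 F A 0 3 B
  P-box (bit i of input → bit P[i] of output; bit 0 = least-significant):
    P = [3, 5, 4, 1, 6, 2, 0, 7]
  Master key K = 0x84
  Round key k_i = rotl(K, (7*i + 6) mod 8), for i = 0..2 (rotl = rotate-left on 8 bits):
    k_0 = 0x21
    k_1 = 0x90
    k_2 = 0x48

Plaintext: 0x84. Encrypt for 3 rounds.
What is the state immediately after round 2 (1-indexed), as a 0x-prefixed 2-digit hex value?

s_0 = plaintext = 0x84
s_1 = Round(s_0, k_0) = 0x10
s_2 = Round(s_1, k_1) = 0x49
s_3 = Round(s_2, k_2) = 0x75

0x49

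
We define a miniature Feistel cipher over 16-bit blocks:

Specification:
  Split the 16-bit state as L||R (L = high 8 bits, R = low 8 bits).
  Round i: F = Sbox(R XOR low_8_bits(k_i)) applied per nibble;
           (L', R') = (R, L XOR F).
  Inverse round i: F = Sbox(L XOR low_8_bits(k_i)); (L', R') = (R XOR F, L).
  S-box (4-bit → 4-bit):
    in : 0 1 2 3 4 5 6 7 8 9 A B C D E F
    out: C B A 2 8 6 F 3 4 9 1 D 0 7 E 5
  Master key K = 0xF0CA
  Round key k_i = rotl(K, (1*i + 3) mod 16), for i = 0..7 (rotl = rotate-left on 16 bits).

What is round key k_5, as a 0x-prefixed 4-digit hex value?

K = 0xF0CA
k_0 = rotl(K, (1*0+3) mod 16) = rotl(K, 3) = 0x8657
k_1 = rotl(K, (1*1+3) mod 16) = rotl(K, 4) = 0x0CAF
k_2 = rotl(K, (1*2+3) mod 16) = rotl(K, 5) = 0x195E
k_3 = rotl(K, (1*3+3) mod 16) = rotl(K, 6) = 0x32BC
k_4 = rotl(K, (1*4+3) mod 16) = rotl(K, 7) = 0x6578
k_5 = rotl(K, (1*5+3) mod 16) = rotl(K, 8) = 0xCAF0

0xCAF0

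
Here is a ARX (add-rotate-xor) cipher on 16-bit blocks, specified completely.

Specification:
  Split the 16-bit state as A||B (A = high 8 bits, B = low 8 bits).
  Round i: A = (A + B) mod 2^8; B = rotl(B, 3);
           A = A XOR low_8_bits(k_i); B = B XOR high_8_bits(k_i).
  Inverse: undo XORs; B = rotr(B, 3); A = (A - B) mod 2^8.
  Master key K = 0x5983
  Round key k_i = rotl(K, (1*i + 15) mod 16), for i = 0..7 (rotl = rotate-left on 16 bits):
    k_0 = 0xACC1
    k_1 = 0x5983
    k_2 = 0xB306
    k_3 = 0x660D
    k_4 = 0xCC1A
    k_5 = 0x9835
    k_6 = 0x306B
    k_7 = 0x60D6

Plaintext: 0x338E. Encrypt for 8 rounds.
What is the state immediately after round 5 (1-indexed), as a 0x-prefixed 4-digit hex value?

s_0 = plaintext = 0x338E
s_1 = Round(s_0, k_0) = 0x00D8
s_2 = Round(s_1, k_1) = 0x5B9F
s_3 = Round(s_2, k_2) = 0xFC4F
s_4 = Round(s_3, k_3) = 0x461C
s_5 = Round(s_4, k_4) = 0x782C
s_6 = Round(s_5, k_5) = 0x91F9
s_7 = Round(s_6, k_6) = 0xE1FF
s_8 = Round(s_7, k_7) = 0x369F

0x782C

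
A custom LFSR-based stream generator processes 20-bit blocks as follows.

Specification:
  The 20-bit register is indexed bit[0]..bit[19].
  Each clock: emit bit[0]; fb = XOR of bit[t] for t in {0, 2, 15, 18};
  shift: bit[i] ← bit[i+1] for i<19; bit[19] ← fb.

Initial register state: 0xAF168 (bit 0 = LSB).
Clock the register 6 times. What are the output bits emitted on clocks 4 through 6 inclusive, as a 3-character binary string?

101

reg_0 = 0xAF168
clock 1: out=0, reg = 0xD78B4
clock 2: out=0, reg = 0x6BC5A
clock 3: out=0, reg = 0x35E2D
clock 4: out=1, reg = 0x1AF16
clock 5: out=0, reg = 0x0D78B
clock 6: out=1, reg = 0x06BC5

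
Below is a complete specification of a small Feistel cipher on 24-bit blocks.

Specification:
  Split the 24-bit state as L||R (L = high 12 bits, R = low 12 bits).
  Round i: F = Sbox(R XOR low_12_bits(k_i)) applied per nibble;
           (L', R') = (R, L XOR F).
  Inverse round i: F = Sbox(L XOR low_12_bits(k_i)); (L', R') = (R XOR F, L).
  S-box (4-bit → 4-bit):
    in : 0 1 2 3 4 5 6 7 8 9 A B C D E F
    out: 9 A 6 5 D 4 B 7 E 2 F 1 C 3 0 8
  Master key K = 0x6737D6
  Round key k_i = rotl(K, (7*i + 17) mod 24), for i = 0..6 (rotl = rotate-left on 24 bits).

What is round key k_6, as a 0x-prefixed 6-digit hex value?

0xBEB339

K = 0x6737D6
k_0 = rotl(K, (7*0+17) mod 24) = rotl(K, 17) = 0xACCE6F
k_1 = rotl(K, (7*1+17) mod 24) = rotl(K, 0) = 0x6737D6
k_2 = rotl(K, (7*2+17) mod 24) = rotl(K, 7) = 0x9BEB33
k_3 = rotl(K, (7*3+17) mod 24) = rotl(K, 14) = 0xF599CD
k_4 = rotl(K, (7*4+17) mod 24) = rotl(K, 21) = 0xCCE6FA
k_5 = rotl(K, (7*5+17) mod 24) = rotl(K, 4) = 0x737D66
k_6 = rotl(K, (7*6+17) mod 24) = rotl(K, 11) = 0xBEB339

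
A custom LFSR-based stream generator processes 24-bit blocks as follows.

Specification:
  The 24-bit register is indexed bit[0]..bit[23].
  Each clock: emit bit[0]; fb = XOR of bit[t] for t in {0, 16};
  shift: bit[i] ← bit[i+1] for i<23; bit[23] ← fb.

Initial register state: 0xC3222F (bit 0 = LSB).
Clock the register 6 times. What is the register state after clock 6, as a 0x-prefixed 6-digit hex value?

0xB30C88

reg_0 = 0xC3222F
clock 1: out=1, reg = 0x619117
clock 2: out=1, reg = 0x30C88B
clock 3: out=1, reg = 0x986445
clock 4: out=1, reg = 0xCC3222
clock 5: out=0, reg = 0x661911
clock 6: out=1, reg = 0xB30C88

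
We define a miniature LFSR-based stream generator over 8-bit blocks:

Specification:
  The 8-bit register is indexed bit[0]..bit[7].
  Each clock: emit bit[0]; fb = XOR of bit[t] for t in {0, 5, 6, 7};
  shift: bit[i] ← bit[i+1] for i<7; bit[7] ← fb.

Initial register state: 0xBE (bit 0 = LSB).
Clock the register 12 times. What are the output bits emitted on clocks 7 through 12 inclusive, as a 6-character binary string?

010001

reg_0 = 0xBE
clock 1: out=0, reg = 0x5F
clock 2: out=1, reg = 0x2F
clock 3: out=1, reg = 0x17
clock 4: out=1, reg = 0x8B
clock 5: out=1, reg = 0x45
clock 6: out=1, reg = 0x22
clock 7: out=0, reg = 0x91
clock 8: out=1, reg = 0x48
clock 9: out=0, reg = 0xA4
clock 10: out=0, reg = 0x52
clock 11: out=0, reg = 0xA9
clock 12: out=1, reg = 0xD4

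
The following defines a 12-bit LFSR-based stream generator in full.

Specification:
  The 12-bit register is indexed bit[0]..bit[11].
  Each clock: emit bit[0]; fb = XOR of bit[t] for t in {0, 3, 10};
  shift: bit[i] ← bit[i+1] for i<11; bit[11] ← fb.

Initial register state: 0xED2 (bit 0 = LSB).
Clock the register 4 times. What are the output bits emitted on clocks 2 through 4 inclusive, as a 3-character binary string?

100

reg_0 = 0xED2
clock 1: out=0, reg = 0xF69
clock 2: out=1, reg = 0xFB4
clock 3: out=0, reg = 0xFDA
clock 4: out=0, reg = 0x7ED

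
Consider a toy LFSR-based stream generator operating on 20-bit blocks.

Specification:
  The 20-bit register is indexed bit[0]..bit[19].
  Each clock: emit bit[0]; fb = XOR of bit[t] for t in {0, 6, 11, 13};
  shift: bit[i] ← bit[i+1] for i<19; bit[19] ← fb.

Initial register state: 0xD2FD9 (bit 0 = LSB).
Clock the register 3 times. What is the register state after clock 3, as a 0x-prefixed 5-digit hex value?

0x5A5FB

reg_0 = 0xD2FD9
clock 1: out=1, reg = 0x697EC
clock 2: out=0, reg = 0xB4BF6
clock 3: out=0, reg = 0x5A5FB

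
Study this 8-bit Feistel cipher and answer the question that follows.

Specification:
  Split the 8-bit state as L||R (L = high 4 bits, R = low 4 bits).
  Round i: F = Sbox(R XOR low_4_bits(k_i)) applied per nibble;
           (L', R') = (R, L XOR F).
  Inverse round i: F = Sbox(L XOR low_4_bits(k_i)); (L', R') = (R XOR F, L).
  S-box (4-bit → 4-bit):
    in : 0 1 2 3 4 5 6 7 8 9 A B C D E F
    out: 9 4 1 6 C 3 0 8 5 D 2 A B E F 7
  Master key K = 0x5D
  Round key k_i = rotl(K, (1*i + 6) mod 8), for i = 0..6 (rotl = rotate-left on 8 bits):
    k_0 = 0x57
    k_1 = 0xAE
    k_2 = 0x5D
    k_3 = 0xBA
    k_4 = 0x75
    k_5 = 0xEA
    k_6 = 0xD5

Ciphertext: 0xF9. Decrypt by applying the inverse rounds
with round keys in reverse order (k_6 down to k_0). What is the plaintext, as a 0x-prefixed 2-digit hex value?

0x3C

s_0 = ciphertext = 0xF9
s_1 = InvRound(s_0, k_6) = 0xBF
s_2 = InvRound(s_1, k_5) = 0xBB
s_3 = InvRound(s_2, k_4) = 0x4B
s_4 = InvRound(s_3, k_3) = 0x44
s_5 = InvRound(s_4, k_2) = 0x94
s_6 = InvRound(s_5, k_1) = 0xC9
s_7 = InvRound(s_6, k_0) = 0x3C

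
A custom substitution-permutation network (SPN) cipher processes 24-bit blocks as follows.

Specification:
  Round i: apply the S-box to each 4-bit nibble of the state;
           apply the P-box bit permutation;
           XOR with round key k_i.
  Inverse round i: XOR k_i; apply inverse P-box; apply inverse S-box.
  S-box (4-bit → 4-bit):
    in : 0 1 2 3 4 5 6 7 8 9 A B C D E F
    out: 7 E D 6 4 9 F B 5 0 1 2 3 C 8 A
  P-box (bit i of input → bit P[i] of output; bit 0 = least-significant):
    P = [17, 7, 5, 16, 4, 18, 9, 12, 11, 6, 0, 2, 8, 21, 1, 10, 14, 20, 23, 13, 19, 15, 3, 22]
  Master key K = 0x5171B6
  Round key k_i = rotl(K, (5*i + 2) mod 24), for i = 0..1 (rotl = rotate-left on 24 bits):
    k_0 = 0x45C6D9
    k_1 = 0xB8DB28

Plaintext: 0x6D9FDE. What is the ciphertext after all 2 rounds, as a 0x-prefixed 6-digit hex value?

s_0 = plaintext = 0x6D9FDE
s_1 = Round(s_0, k_0) = 0x8C7495
s_2 = Round(s_1, k_1) = 0x839E21

0x839E21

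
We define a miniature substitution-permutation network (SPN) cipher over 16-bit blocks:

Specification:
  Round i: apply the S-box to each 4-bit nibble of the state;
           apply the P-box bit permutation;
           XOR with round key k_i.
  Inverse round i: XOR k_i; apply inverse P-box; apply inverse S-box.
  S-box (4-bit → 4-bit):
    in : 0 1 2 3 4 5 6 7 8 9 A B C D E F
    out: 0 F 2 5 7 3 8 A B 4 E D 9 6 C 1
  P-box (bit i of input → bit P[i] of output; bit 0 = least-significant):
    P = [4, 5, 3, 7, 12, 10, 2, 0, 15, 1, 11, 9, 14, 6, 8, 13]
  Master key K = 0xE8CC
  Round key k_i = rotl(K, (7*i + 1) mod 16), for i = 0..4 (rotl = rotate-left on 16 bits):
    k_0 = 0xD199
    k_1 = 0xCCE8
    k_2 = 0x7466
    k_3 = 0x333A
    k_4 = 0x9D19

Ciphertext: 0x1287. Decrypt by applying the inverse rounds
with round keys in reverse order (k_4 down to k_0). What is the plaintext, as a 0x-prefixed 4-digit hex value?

0xC1A8

s_0 = ciphertext = 0x1287
s_1 = InvRound(s_0, k_4) = 0x91DB
s_2 = InvRound(s_1, k_3) = 0x7C67
s_3 = InvRound(s_2, k_2) = 0x0960
s_4 = InvRound(s_3, k_1) = 0x3F2E
s_5 = InvRound(s_4, k_0) = 0xC1A8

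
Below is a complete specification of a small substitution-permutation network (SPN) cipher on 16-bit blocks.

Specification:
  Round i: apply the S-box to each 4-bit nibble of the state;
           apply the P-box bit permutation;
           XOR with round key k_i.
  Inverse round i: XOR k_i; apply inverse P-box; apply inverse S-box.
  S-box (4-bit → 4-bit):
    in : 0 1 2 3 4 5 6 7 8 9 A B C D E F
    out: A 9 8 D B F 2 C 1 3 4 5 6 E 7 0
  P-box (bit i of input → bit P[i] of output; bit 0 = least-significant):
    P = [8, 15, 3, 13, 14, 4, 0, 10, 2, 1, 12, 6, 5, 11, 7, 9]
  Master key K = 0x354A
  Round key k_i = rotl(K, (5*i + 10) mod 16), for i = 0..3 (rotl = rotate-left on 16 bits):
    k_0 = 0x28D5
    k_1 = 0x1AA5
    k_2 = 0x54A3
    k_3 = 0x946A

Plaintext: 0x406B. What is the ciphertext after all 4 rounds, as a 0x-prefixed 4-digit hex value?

s_0 = plaintext = 0x406B
s_1 = Round(s_0, k_0) = 0x23AF
s_2 = Round(s_1, k_1) = 0x08E0
s_3 = Round(s_2, k_2) = 0xBEB6
s_4 = Round(s_3, k_3) = 0x44CD

0x44CD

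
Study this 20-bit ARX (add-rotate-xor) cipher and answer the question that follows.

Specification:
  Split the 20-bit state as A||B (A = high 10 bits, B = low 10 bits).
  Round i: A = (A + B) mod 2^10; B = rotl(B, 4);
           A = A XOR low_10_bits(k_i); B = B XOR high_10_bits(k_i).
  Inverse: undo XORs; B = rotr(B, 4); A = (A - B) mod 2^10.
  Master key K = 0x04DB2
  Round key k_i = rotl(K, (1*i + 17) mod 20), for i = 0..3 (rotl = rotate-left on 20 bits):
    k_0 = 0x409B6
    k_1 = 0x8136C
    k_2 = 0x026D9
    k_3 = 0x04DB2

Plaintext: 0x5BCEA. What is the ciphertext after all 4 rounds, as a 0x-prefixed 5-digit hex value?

s_0 = plaintext = 0x5BCEA
s_1 = Round(s_0, k_0) = 0xFBFA1
s_2 = Round(s_1, k_1) = 0x3F01A
s_3 = Round(s_2, k_2) = 0xF3DA9
s_4 = Round(s_3, k_3) = 0x32A85

0x32A85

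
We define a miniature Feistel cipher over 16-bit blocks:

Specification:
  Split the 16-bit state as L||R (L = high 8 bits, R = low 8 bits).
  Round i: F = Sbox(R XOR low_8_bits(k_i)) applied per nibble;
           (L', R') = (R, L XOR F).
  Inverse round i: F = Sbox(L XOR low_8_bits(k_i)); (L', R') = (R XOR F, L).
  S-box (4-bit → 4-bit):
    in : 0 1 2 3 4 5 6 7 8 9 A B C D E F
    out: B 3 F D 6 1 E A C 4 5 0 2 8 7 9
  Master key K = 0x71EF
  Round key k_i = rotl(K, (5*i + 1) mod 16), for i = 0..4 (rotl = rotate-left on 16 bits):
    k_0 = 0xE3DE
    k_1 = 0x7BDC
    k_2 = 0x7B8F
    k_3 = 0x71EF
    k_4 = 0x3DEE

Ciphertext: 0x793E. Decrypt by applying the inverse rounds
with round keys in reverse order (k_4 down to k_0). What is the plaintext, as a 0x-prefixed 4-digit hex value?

s_0 = ciphertext = 0x793E
s_1 = InvRound(s_0, k_4) = 0x7479
s_2 = InvRound(s_1, k_3) = 0x3974
s_3 = InvRound(s_2, k_2) = 0x7A39
s_4 = InvRound(s_3, k_1) = 0x677A
s_5 = InvRound(s_4, k_0) = 0x7E67

0x7E67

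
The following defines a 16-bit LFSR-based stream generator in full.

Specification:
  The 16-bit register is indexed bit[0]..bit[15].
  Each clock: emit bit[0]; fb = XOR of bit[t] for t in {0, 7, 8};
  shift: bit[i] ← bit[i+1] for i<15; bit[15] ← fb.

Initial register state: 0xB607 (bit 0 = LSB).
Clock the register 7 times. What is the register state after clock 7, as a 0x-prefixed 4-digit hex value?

reg_0 = 0xB607
clock 1: out=1, reg = 0xDB03
clock 2: out=1, reg = 0x6D81
clock 3: out=1, reg = 0xB6C0
clock 4: out=0, reg = 0xDB60
clock 5: out=0, reg = 0xEDB0
clock 6: out=0, reg = 0x76D8
clock 7: out=0, reg = 0xBB6C

0xBB6C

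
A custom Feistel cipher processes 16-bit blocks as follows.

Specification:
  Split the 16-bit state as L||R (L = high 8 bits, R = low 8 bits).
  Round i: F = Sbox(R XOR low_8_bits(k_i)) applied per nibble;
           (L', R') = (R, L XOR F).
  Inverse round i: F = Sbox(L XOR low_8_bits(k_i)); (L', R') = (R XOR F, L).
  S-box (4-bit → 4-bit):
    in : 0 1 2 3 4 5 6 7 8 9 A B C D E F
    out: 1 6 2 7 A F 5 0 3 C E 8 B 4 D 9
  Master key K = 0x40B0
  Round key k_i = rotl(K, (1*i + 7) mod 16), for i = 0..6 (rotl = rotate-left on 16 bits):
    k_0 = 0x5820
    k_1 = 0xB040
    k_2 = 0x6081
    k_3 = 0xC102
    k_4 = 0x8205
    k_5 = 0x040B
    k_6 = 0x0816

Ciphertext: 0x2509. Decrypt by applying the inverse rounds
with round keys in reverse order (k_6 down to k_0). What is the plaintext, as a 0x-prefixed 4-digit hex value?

s_0 = ciphertext = 0x2509
s_1 = InvRound(s_0, k_6) = 0x7E25
s_2 = InvRound(s_1, k_5) = 0x2A7E
s_3 = InvRound(s_2, k_4) = 0x572A
s_4 = InvRound(s_3, k_3) = 0xD557
s_5 = InvRound(s_4, k_2) = 0xADD5
s_6 = InvRound(s_5, k_1) = 0x01AD
s_7 = InvRound(s_6, k_0) = 0x8B01

0x8B01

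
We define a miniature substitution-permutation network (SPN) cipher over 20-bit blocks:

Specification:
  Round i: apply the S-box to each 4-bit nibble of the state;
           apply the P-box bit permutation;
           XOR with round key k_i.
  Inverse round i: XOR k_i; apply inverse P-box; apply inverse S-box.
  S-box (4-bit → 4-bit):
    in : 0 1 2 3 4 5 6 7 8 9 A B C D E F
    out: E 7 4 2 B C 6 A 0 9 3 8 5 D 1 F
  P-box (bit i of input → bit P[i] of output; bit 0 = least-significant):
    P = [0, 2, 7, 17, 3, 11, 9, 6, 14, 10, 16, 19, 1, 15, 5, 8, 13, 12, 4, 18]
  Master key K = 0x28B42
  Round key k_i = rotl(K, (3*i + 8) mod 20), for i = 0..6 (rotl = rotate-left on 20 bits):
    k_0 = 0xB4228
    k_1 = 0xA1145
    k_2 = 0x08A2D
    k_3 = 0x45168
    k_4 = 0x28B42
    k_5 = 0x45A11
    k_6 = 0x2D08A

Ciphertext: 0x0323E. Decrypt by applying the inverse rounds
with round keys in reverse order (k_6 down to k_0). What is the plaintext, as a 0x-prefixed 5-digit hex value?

s_0 = ciphertext = 0x0323E
s_1 = InvRound(s_0, k_6) = 0xC6E20
s_2 = InvRound(s_1, k_5) = 0x1278E
s_3 = InvRound(s_2, k_4) = 0xE3640
s_4 = InvRound(s_3, k_3) = 0xE54CB
s_5 = InvRound(s_4, k_2) = 0x71400
s_6 = InvRound(s_5, k_1) = 0xBB0BA
s_7 = InvRound(s_6, k_0) = 0x1AE22

0x1AE22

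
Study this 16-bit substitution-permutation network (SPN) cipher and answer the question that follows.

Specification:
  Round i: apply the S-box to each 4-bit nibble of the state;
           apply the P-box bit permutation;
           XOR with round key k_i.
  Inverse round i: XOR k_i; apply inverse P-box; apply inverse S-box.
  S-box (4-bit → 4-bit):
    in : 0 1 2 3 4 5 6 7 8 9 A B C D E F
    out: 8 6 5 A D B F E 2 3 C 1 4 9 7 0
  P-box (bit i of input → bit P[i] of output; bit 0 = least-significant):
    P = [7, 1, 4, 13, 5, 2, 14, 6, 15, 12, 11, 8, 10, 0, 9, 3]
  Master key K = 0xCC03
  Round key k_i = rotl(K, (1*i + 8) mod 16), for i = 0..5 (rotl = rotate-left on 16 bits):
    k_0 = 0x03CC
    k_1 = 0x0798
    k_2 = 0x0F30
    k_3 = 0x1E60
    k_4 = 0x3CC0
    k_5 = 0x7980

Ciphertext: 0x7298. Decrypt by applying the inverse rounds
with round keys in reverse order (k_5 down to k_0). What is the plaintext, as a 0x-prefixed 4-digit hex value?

0xB367

s_0 = ciphertext = 0x7298
s_1 = InvRound(s_0, k_5) = 0xAAFC
s_2 = InvRound(s_1, k_4) = 0x499C
s_3 = InvRound(s_2, k_3) = 0x4362
s_4 = InvRound(s_3, k_2) = 0xBCA1
s_5 = InvRound(s_4, k_1) = 0x76BA
s_6 = InvRound(s_5, k_0) = 0xB367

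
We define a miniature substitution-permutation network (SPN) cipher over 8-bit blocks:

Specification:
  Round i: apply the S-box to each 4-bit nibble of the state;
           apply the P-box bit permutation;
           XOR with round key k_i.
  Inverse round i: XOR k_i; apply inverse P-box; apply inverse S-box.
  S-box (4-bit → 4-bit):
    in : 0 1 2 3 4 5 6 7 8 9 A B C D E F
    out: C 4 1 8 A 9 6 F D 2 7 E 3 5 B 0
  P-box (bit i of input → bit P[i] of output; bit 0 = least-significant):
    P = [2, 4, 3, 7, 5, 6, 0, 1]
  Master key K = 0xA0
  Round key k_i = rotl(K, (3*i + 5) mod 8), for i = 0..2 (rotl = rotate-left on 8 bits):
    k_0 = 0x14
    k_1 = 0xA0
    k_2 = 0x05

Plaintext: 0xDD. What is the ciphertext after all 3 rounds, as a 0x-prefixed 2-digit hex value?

0x42

s_0 = plaintext = 0xDD
s_1 = Round(s_0, k_0) = 0x39
s_2 = Round(s_1, k_1) = 0xB2
s_3 = Round(s_2, k_2) = 0x42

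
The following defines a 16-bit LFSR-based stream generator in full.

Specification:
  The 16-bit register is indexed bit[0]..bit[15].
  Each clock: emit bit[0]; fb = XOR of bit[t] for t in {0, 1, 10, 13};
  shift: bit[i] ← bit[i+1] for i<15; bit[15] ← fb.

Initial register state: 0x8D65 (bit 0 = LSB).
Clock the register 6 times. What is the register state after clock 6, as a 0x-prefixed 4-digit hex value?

0xC235

reg_0 = 0x8D65
clock 1: out=1, reg = 0x46B2
clock 2: out=0, reg = 0x2359
clock 3: out=1, reg = 0x11AC
clock 4: out=0, reg = 0x08D6
clock 5: out=0, reg = 0x846B
clock 6: out=1, reg = 0xC235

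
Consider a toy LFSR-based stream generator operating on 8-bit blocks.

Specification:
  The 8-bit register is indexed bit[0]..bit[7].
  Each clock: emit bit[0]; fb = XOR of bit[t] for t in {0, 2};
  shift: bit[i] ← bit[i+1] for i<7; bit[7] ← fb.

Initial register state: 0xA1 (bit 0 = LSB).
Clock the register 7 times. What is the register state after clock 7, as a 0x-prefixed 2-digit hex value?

reg_0 = 0xA1
clock 1: out=1, reg = 0xD0
clock 2: out=0, reg = 0x68
clock 3: out=0, reg = 0x34
clock 4: out=0, reg = 0x9A
clock 5: out=0, reg = 0x4D
clock 6: out=1, reg = 0x26
clock 7: out=0, reg = 0x93

0x93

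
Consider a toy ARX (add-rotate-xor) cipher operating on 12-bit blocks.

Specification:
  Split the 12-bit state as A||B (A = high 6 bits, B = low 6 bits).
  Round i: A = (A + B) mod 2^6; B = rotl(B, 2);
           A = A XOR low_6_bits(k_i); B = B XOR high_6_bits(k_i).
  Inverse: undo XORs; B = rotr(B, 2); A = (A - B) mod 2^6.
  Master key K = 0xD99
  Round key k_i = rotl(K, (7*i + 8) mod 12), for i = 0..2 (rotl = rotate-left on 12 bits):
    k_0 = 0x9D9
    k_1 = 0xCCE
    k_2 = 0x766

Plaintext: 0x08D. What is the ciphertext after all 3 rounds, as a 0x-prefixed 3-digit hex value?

s_0 = plaintext = 0x08D
s_1 = Round(s_0, k_0) = 0x593
s_2 = Round(s_1, k_1) = 0x9FE
s_3 = Round(s_2, k_2) = 0x0E6

0x0E6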